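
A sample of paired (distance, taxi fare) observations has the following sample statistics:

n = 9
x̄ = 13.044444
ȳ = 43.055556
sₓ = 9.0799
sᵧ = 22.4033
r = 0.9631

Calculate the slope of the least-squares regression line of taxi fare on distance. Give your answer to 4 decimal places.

2.3763

b = r · sᵧ/sₓ = 0.9631 · 22.4033/9.0799 = 2.376306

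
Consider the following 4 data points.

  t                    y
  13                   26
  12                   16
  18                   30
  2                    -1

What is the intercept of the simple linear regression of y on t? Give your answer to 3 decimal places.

-4.729

n = 4, Σx = 45, Σy = 71, Σxy = 1068, Σx² = 641
Sxx = Σx² − (Σx)²/n = 641 − 506.25 = 134.75
Sxy = Σxy − (Σx)(Σy)/n = 1068 − 798.75 = 269.25
b = Sxy/Sxx = 269.25/134.75 = 1.998145
a = ȳ − b·x̄ = 17.75 − 1.998145·11.25 = -4.729128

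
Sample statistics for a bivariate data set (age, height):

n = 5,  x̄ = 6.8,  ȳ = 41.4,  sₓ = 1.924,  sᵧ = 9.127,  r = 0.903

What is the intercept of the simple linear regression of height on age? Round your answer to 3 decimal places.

b = r · sᵧ/sₓ = 0.903 · 9.127/1.924 = 4.283618
a = ȳ − b·x̄ = 41.4 − 4.283618·6.8 = 12.271398

12.271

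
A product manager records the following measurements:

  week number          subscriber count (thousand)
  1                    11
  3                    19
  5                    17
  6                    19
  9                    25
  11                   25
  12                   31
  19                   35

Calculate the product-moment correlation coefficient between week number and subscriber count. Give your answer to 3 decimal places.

n = 8, Σx = 66, Σy = 182, Σxy = 1804, Σx² = 778, Σy² = 4568
Sxx = Σx² − (Σx)²/n = 778 − 544.5 = 233.5
Sxy = Σxy − (Σx)(Σy)/n = 1804 − 1501.5 = 302.5
Syy = Σy² − (Σy)²/n = 4568 − 4140.5 = 427.5
r = Sxy/√(Sxx·Syy) = 302.5/√(99821.25) = 302.5/315.945011 = 0.957445

0.957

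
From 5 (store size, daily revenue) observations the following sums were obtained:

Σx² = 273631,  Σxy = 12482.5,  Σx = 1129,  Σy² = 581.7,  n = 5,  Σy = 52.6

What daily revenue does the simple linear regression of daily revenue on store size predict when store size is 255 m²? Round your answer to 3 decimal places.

Sxx = Σx² − (Σx)²/n = 273631 − 254928.2 = 18702.8
Sxy = Σxy − (Σx)(Σy)/n = 12482.5 − 11877.08 = 605.42
b = Sxy/Sxx = 605.42/18702.8 = 0.032371
a = ȳ − b·x̄ = 10.52 − 0.032371·225.8 = 3.210729
ŷ(255) = a + b·255 = 3.210729 + 0.032371·255 = 11.465220

11.465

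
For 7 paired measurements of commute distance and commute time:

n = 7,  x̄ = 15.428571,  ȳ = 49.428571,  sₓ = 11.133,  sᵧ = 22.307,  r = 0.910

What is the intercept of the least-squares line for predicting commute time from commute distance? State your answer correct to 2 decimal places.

b = r · sᵧ/sₓ = 0.91 · 22.307/11.133 = 1.823351
a = ȳ − b·x̄ = 49.428571 − 1.823351·15.428571 = 21.296866

21.30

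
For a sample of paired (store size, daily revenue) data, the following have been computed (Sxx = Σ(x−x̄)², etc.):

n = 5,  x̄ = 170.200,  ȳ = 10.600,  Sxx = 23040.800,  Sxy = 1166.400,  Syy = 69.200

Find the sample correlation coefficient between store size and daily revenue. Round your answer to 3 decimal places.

0.924

r = Sxy/√(Sxx·Syy) = 1166.4/√(1594423.36) = 1166.4/1262.704779 = 0.923731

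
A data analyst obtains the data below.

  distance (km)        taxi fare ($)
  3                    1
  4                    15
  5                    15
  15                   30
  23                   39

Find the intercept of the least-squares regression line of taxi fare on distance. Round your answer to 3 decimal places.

4.046

n = 5, Σx = 50, Σy = 100, Σxy = 1485, Σx² = 804
Sxx = Σx² − (Σx)²/n = 804 − 500 = 304
Sxy = Σxy − (Σx)(Σy)/n = 1485 − 1000 = 485
b = Sxy/Sxx = 485/304 = 1.595395
a = ȳ − b·x̄ = 20 − 1.595395·10 = 4.046053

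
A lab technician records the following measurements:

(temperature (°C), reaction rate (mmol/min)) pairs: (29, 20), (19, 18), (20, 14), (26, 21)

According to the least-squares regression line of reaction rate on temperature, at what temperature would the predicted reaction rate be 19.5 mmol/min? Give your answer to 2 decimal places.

n = 4, Σx = 94, Σy = 73, Σxy = 1748, Σx² = 2278
Sxx = Σx² − (Σx)²/n = 2278 − 2209 = 69
Sxy = Σxy − (Σx)(Σy)/n = 1748 − 1715.5 = 32.5
b = Sxy/Sxx = 32.5/69 = 0.471014
a = ȳ − b·x̄ = 18.25 − 0.471014·23.5 = 7.181159
Set a + b·x = 19.5: x = (19.5 − 7.181159) / 0.471014 = 26.153846

26.15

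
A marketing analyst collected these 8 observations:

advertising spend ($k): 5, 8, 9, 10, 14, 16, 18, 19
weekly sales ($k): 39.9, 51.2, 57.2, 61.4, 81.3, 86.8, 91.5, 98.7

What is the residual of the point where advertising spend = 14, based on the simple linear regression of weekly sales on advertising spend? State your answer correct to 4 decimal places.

3.5257

n = 8, Σx = 99, Σy = 568, Σxy = 7787.2, Σx² = 1407
Sxx = Σx² − (Σx)²/n = 1407 − 1225.125 = 181.875
Sxy = Σxy − (Σx)(Σy)/n = 7787.2 − 7029 = 758.2
b = Sxy/Sxx = 758.2/181.875 = 4.168797
a = ȳ − b·x̄ = 71 − 4.168797·12.375 = 19.411134
ŷ(14) = 19.411134 + 4.168797·14 = 77.774296
residual = y − ŷ = 81.3 − 77.774296 = 3.525704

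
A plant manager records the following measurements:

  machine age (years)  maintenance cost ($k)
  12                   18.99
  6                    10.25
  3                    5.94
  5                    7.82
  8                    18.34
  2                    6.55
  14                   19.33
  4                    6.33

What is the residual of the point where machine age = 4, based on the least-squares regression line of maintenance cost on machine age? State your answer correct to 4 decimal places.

n = 8, Σx = 54, Σy = 93.55, Σxy = 802.06, Σx² = 494
Sxx = Σx² − (Σx)²/n = 494 − 364.5 = 129.5
Sxy = Σxy − (Σx)(Σy)/n = 802.06 − 631.4625 = 170.5975
b = Sxy/Sxx = 170.5975/129.5 = 1.317355
a = ȳ − b·x̄ = 11.69375 − 1.317355·6.75 = 2.801602
ŷ(4) = 2.801602 + 1.317355·4 = 8.071023
residual = y − ŷ = 6.33 − 8.071023 = -1.741023

-1.7410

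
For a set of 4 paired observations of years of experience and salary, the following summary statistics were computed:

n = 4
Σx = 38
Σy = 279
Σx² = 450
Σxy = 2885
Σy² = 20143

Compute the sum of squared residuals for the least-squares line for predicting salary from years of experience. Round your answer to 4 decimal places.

Sxx = Σx² − (Σx)²/n = 450 − 361 = 89
Sxy = Σxy − (Σx)(Σy)/n = 2885 − 2650.5 = 234.5
Syy = Σy² − (Σy)²/n = 20143 − 19460.25 = 682.75
b = Sxy/Sxx = 234.5/89 = 2.634831
SSE = Syy − b·Sxy = 682.75 − 2.634831·234.5 = 64.882022

64.8820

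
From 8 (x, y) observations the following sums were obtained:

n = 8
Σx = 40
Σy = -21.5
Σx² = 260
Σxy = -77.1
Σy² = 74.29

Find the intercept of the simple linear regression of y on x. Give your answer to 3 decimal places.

Sxx = Σx² − (Σx)²/n = 260 − 200 = 60
Sxy = Σxy − (Σx)(Σy)/n = -77.1 − (-107.5) = 30.4
b = Sxy/Sxx = 30.4/60 = 0.506667
a = ȳ − b·x̄ = -2.6875 − 0.506667·5 = -5.220833

-5.221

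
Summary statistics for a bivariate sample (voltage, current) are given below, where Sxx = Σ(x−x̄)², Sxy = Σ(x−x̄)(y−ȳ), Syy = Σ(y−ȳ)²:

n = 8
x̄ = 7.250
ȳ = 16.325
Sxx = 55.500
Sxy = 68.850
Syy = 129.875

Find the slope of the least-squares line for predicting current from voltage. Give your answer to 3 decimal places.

b = Sxy/Sxx = 68.85/55.5 = 1.240541

1.241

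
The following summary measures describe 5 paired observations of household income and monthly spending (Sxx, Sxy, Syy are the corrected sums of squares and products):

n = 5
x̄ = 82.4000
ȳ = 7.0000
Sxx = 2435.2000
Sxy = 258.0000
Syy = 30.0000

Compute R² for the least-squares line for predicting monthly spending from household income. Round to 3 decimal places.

0.911

R² = Sxy²/(Sxx·Syy) = (258)²/(2435.2·30) = 0.911137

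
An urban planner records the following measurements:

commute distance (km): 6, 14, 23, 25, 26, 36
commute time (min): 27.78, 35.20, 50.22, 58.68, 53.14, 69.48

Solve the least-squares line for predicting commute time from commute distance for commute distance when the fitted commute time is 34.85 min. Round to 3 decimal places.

11.834

n = 6, Σx = 130, Σy = 294.5, Σxy = 7164.46, Σx² = 3358
Sxx = Σx² − (Σx)²/n = 3358 − 2816.666667 = 541.333333
Sxy = Σxy − (Σx)(Σy)/n = 7164.46 − 6380.833333 = 783.626667
b = Sxy/Sxx = 783.626667/541.333333 = 1.447586
a = ȳ − b·x̄ = 49.083333 − 1.447586·21.666667 = 17.718966
Set a + b·x = 34.85: x = (34.85 − 17.718966) / 1.447586 = 11.834207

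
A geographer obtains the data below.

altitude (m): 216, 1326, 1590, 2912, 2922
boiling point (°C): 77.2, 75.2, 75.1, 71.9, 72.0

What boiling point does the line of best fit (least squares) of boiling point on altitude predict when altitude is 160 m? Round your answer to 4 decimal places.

n = 5, Σx = 8966, Σy = 371.4, Σxy = 655556.2, Σx² = 21350860
Sxx = Σx² − (Σx)²/n = 21350860 − 16077831.2 = 5273028.8
Sxy = Σxy − (Σx)(Σy)/n = 655556.2 − 665994.48 = -10438.28
b = Sxy/Sxx = -10438.28/5273028.8 = -0.001980
a = ȳ − b·x̄ = 74.28 − (-0.001980)·1793.2 = 77.829748
ŷ(160) = a + b·160 = 77.829748 + (-0.001980)·160 = 77.513018

77.5130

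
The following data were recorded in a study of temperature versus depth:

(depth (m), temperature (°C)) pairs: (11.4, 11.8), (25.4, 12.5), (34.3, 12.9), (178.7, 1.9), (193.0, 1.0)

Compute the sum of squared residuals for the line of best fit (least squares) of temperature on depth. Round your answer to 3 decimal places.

n = 5, Σx = 442.8, Σy = 40.1, Σxy = 1427.02, Σx² = 71134.3, Σy² = 466.51
Sxx = Σx² − (Σx)²/n = 71134.3 − 39214.368 = 31919.932
Sxy = Σxy − (Σx)(Σy)/n = 1427.02 − 3551.256 = -2124.236
Syy = Σy² − (Σy)²/n = 466.51 − 321.602 = 144.908
b = Sxy/Sxx = -2124.236/31919.932 = -0.066549
SSE = Syy − b·Sxy = 144.908 − (-0.066549)·(-2124.236) = 3.542455

3.542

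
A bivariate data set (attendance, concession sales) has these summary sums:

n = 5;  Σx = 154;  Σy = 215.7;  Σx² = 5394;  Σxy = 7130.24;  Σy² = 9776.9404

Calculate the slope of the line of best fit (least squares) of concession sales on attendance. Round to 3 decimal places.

0.748

Sxx = Σx² − (Σx)²/n = 5394 − 4743.2 = 650.8
Sxy = Σxy − (Σx)(Σy)/n = 7130.24 − 6643.56 = 486.68
b = Sxy/Sxx = 486.68/650.8 = 0.747818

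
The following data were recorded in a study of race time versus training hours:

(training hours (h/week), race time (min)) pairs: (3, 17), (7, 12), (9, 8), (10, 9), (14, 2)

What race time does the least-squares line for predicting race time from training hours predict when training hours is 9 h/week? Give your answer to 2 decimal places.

n = 5, Σx = 43, Σy = 48, Σxy = 325, Σx² = 435
Sxx = Σx² − (Σx)²/n = 435 − 369.8 = 65.2
Sxy = Σxy − (Σx)(Σy)/n = 325 − 412.8 = -87.8
b = Sxy/Sxx = -87.8/65.2 = -1.346626
a = ȳ − b·x̄ = 9.6 − (-1.346626)·8.6 = 21.180982
ŷ(9) = a + b·9 = 21.180982 + (-1.346626)·9 = 9.061350

9.06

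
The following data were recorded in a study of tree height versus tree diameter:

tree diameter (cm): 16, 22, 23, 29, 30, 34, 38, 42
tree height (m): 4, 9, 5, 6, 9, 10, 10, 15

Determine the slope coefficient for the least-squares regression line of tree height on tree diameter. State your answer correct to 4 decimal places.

0.3437

n = 8, Σx = 234, Σy = 68, Σxy = 2171, Σx² = 7374
Sxx = Σx² − (Σx)²/n = 7374 − 6844.5 = 529.5
Sxy = Σxy − (Σx)(Σy)/n = 2171 − 1989 = 182
b = Sxy/Sxx = 182/529.5 = 0.343720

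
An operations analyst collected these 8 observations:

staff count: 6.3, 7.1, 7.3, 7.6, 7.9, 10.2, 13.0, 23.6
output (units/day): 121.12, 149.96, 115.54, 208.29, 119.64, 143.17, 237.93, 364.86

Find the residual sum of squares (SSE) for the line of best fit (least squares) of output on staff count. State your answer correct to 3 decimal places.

n = 8, Σx = 83, Σy = 1460.51, Σxy = 18363.494, Σx² = 1093.56, Σy² = 318437.1547
Sxx = Σx² − (Σx)²/n = 1093.56 − 861.125 = 232.435
Sxy = Σxy − (Σx)(Σy)/n = 18363.494 − 15152.79125 = 3210.70275
Syy = Σy² − (Σy)²/n = 318437.1547 − 266636.182512 = 51800.972188
b = Sxy/Sxx = 3210.70275/232.435 = 13.813336
SSE = Syy − b·Sxy = 51800.972188 − 13.813336·3210.70275 = 7450.456349

7450.456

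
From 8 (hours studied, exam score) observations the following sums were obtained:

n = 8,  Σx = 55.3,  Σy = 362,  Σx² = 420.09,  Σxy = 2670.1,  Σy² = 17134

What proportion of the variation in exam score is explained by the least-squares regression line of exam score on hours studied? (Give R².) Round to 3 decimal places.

0.988

Sxx = Σx² − (Σx)²/n = 420.09 − 382.26125 = 37.82875
Sxy = Σxy − (Σx)(Σy)/n = 2670.1 − 2502.325 = 167.775
Syy = Σy² − (Σy)²/n = 17134 − 16380.5 = 753.5
R² = Sxy²/(Sxx·Syy) = (167.775)²/(37.82875·753.5) = 0.987528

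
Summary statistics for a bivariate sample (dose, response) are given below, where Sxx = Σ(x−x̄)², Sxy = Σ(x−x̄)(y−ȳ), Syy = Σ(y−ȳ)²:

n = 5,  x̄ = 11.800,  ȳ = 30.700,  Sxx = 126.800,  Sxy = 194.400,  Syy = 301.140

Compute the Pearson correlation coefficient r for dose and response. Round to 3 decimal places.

0.995

r = Sxy/√(Sxx·Syy) = 194.4/√(38184.552) = 194.4/195.408679 = 0.994838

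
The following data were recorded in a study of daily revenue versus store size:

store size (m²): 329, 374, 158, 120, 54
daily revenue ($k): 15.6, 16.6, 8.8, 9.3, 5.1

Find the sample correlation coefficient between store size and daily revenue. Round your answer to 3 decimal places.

0.987

n = 5, Σx = 1035, Σy = 55.4, Σxy = 14122.6, Σx² = 290397, Σy² = 708.86
Sxx = Σx² − (Σx)²/n = 290397 − 214245 = 76152
Sxy = Σxy − (Σx)(Σy)/n = 14122.6 − 11467.8 = 2654.8
Syy = Σy² − (Σy)²/n = 708.86 − 613.832 = 95.028
r = Sxy/√(Sxx·Syy) = 2654.8/√(7236572.256) = 2654.8/2690.087778 = 0.986882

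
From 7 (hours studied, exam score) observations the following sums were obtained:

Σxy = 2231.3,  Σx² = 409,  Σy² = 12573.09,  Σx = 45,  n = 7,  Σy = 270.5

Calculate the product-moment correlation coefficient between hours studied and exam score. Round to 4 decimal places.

Sxx = Σx² − (Σx)²/n = 409 − 289.285714 = 119.714286
Sxy = Σxy − (Σx)(Σy)/n = 2231.3 − 1738.928571 = 492.371429
Syy = Σy² − (Σy)²/n = 12573.09 − 10452.892857 = 2120.197143
r = Sxy/√(Sxx·Syy) = 492.371429/√(253817.886531) = 492.371429/503.803421 = 0.977309

0.9773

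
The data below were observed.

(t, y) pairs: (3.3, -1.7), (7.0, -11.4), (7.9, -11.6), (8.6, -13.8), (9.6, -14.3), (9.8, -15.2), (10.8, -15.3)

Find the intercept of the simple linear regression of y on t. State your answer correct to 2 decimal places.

3.28

n = 7, Σx = 57, Σy = -83.3, Σxy = -747.21, Σx² = 501.1
Sxx = Σx² − (Σx)²/n = 501.1 − 464.142857 = 36.957143
Sxy = Σxy − (Σx)(Σy)/n = -747.21 − (-678.3) = -68.91
b = Sxy/Sxx = -68.91/36.957143 = -1.864592
a = ȳ − b·x̄ = -11.9 − (-1.864592)·8.142857 = 3.283108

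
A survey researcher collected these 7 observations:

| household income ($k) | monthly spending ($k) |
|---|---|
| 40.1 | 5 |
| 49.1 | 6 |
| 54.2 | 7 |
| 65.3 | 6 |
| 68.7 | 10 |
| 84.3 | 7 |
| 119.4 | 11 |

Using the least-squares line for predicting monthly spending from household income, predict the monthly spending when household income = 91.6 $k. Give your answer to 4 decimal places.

n = 7, Σx = 481.1, Σy = 52, Σxy = 3856.8, Σx² = 37303.09
Sxx = Σx² − (Σx)²/n = 37303.09 − 33065.315714 = 4237.774286
Sxy = Σxy − (Σx)(Σy)/n = 3856.8 − 3573.885714 = 282.914286
b = Sxy/Sxx = 282.914286/4237.774286 = 0.066760
a = ȳ − b·x̄ = 7.428571 − 0.066760·68.728571 = 2.840244
ŷ(91.6) = a + b·91.6 = 2.840244 + 0.066760·91.6 = 8.955471

8.9555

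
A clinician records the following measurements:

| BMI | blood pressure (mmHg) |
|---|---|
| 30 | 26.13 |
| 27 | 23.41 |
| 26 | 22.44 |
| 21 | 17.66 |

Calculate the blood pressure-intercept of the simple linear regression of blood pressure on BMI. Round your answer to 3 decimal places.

-2.123

n = 4, Σx = 104, Σy = 89.64, Σxy = 2370.27, Σx² = 2746
Sxx = Σx² − (Σx)²/n = 2746 − 2704 = 42
Sxy = Σxy − (Σx)(Σy)/n = 2370.27 − 2330.64 = 39.63
b = Sxy/Sxx = 39.63/42 = 0.943571
a = ȳ − b·x̄ = 22.41 − 0.943571·26 = -2.122857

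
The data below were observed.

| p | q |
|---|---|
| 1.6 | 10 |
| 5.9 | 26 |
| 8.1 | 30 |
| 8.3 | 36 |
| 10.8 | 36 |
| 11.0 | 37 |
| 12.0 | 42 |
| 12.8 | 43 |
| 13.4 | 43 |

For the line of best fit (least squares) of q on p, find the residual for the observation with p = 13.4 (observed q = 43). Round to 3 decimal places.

n = 9, Σx = 83.9, Σy = 303, Σxy = 3137.6, Σx² = 896.91
Sxx = Σx² − (Σx)²/n = 896.91 − 782.134444 = 114.775556
Sxy = Σxy − (Σx)(Σy)/n = 3137.6 − 2824.633333 = 312.966667
b = Sxy/Sxx = 312.966667/114.775556 = 2.726771
a = ȳ − b·x̄ = 33.666667 − 2.726771·9.322222 = 8.247101
ŷ(13.4) = 8.247101 + 2.726771·13.4 = 44.785833
residual = y − ŷ = 43 − 44.785833 = -1.785833

-1.786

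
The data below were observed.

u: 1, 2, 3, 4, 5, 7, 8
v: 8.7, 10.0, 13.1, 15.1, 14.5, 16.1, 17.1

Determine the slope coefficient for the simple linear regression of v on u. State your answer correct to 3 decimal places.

n = 7, Σx = 30, Σy = 94.6, Σxy = 450.4, Σx² = 168
Sxx = Σx² − (Σx)²/n = 168 − 128.571429 = 39.428571
Sxy = Σxy − (Σx)(Σy)/n = 450.4 − 405.428571 = 44.971429
b = Sxy/Sxx = 44.971429/39.428571 = 1.140580

1.141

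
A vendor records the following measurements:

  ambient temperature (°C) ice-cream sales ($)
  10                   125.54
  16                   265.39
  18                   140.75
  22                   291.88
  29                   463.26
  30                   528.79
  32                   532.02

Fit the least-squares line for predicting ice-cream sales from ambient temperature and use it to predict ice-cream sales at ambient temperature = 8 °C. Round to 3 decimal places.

n = 7, Σx = 157, Σy = 2347.63, Σxy = 60779.38, Σx² = 3929
Sxx = Σx² − (Σx)²/n = 3929 − 3521.285714 = 407.714286
Sxy = Σxy − (Σx)(Σy)/n = 60779.38 − 52653.987143 = 8125.392857
b = Sxy/Sxx = 8125.392857/407.714286 = 19.929135
a = ȳ − b·x̄ = 335.375714 − 19.929135·22.428571 = -111.606303
ŷ(8) = a + b·8 = -111.606303 + 19.929135·8 = 47.826773

47.827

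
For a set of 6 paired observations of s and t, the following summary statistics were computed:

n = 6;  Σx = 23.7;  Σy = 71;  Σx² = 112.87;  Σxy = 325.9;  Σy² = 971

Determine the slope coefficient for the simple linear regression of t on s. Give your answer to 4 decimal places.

2.3604

Sxx = Σx² − (Σx)²/n = 112.87 − 93.615 = 19.255
Sxy = Σxy − (Σx)(Σy)/n = 325.9 − 280.45 = 45.45
b = Sxy/Sxx = 45.45/19.255 = 2.360426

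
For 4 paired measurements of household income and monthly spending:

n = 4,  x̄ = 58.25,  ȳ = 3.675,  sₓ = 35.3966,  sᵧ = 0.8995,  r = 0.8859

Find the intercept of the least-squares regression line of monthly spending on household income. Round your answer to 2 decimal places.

2.36

b = r · sᵧ/sₓ = 0.8859 · 0.8995/35.3966 = 0.022513
a = ȳ − b·x̄ = 3.675 − 0.022513·58.25 = 2.363645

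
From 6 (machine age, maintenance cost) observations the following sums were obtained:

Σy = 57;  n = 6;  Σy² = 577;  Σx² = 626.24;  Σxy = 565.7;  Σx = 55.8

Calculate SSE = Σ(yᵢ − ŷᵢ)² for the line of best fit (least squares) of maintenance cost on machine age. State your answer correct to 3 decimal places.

23.689

Sxx = Σx² − (Σx)²/n = 626.24 − 518.94 = 107.3
Sxy = Σxy − (Σx)(Σy)/n = 565.7 − 530.1 = 35.6
Syy = Σy² − (Σy)²/n = 577 − 541.5 = 35.5
b = Sxy/Sxx = 35.6/107.3 = 0.331780
SSE = Syy − b·Sxy = 35.5 − 0.331780·35.6 = 23.688630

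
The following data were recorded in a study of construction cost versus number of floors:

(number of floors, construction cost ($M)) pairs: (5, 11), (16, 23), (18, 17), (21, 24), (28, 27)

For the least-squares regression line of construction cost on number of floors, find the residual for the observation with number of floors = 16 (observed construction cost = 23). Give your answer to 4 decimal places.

3.7027

n = 5, Σx = 88, Σy = 102, Σxy = 1989, Σx² = 1830
Sxx = Σx² − (Σx)²/n = 1830 − 1548.8 = 281.2
Sxy = Σxy − (Σx)(Σy)/n = 1989 − 1795.2 = 193.8
b = Sxy/Sxx = 193.8/281.2 = 0.689189
a = ȳ − b·x̄ = 20.4 − 0.689189·17.6 = 8.270270
ŷ(16) = 8.270270 + 0.689189·16 = 19.297297
residual = y − ŷ = 23 − 19.297297 = 3.702703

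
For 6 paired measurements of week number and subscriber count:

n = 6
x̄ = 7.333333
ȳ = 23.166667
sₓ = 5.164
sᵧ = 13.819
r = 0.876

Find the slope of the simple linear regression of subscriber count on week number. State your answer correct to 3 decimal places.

b = r · sᵧ/sₓ = 0.876 · 13.819/5.164 = 2.344199

2.344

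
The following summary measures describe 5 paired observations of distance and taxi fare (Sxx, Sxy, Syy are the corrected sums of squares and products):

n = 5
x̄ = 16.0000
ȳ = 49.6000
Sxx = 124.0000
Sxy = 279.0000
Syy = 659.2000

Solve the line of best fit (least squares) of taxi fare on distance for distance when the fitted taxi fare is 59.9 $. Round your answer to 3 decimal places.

b = Sxy/Sxx = 279/124 = 2.25
a = ȳ − b·x̄ = 49.6 − 2.25·16 = 13.6
Set a + b·x = 59.9: x = (59.9 − 13.6) / 2.25 = 20.577778

20.578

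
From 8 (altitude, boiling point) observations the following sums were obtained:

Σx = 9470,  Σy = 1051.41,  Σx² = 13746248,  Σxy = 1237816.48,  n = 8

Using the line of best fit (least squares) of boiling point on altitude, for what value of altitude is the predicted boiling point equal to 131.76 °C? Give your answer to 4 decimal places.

1059.0929

Sxx = Σx² − (Σx)²/n = 13746248 − 11210112.5 = 2536135.5
Sxy = Σxy − (Σx)(Σy)/n = 1237816.48 − 1244606.5875 = -6790.1075
b = Sxy/Sxx = -6790.1075/2536135.5 = -0.002677
a = ȳ − b·x̄ = 131.42625 − (-0.002677)·1183.75 = 134.595556
Set a + b·x = 131.76: x = (131.76 − 134.595556) / (-0.002677) = 1059.092883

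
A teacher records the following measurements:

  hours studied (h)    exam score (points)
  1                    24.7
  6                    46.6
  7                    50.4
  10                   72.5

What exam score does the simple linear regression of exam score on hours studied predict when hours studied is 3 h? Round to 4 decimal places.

33.0571

n = 4, Σx = 24, Σy = 194.2, Σxy = 1382.1, Σx² = 186
Sxx = Σx² − (Σx)²/n = 186 − 144 = 42
Sxy = Σxy − (Σx)(Σy)/n = 1382.1 − 1165.2 = 216.9
b = Sxy/Sxx = 216.9/42 = 5.164286
a = ȳ − b·x̄ = 48.55 − 5.164286·6 = 17.564286
ŷ(3) = a + b·3 = 17.564286 + 5.164286·3 = 33.057143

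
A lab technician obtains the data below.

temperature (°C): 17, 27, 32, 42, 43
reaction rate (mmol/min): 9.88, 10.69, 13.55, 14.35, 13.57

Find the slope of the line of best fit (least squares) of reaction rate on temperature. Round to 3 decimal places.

0.167

n = 5, Σx = 161, Σy = 62.04, Σxy = 2076.4, Σx² = 5655
Sxx = Σx² − (Σx)²/n = 5655 − 5184.2 = 470.8
Sxy = Σxy − (Σx)(Σy)/n = 2076.4 − 1997.688 = 78.712
b = Sxy/Sxx = 78.712/470.8 = 0.167188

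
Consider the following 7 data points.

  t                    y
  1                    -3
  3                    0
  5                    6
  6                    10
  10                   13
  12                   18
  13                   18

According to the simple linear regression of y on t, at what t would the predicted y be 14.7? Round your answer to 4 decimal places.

n = 7, Σx = 50, Σy = 62, Σxy = 667, Σx² = 484
Sxx = Σx² − (Σx)²/n = 484 − 357.142857 = 126.857143
Sxy = Σxy − (Σx)(Σy)/n = 667 − 442.857143 = 224.142857
b = Sxy/Sxx = 224.142857/126.857143 = 1.766892
a = ȳ − b·x̄ = 8.857143 − 1.766892·7.142857 = -3.763514
Set a + b·x = 14.7: x = (14.7 − (-3.763514)) / 1.766892 = 10.449713

10.4497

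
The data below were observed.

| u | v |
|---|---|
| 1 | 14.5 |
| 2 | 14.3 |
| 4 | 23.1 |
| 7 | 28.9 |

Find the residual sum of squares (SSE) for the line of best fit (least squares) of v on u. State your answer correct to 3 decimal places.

n = 4, Σx = 14, Σy = 80.8, Σxy = 337.8, Σx² = 70, Σy² = 1783.56
Sxx = Σx² − (Σx)²/n = 70 − 49 = 21
Sxy = Σxy − (Σx)(Σy)/n = 337.8 − 282.8 = 55
Syy = Σy² − (Σy)²/n = 1783.56 − 1632.16 = 151.4
b = Sxy/Sxx = 55/21 = 2.619048
SSE = Syy − b·Sxy = 151.4 − 2.619048·55 = 7.352381

7.352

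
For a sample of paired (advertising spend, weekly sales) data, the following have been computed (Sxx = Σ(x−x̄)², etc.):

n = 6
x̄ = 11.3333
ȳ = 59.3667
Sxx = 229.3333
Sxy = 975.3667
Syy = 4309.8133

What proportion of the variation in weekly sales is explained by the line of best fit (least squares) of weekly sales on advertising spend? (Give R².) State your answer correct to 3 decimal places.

0.963

R² = Sxy²/(Sxx·Syy) = (975.3667)²/(229.3333·4309.8133) = 0.962521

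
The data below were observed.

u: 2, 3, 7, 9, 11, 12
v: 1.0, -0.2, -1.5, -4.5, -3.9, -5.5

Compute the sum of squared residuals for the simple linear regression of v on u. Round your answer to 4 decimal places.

n = 6, Σx = 44, Σy = -14.6, Σxy = -158.5, Σx² = 408, Σy² = 69
Sxx = Σx² − (Σx)²/n = 408 − 322.666667 = 85.333333
Sxy = Σxy − (Σx)(Σy)/n = -158.5 − (-107.066667) = -51.433333
Syy = Σy² − (Σy)²/n = 69 − 35.526667 = 33.473333
b = Sxy/Sxx = -51.433333/85.333333 = -0.602734
SSE = Syy − b·Sxy = 33.473333 − (-0.602734)·(-51.433333) = 2.472695

2.4727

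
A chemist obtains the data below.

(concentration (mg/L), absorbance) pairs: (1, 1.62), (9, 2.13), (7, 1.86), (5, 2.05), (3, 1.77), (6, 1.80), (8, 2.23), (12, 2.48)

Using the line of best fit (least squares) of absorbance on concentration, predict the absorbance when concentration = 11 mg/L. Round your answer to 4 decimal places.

2.3318

n = 8, Σx = 51, Σy = 15.94, Σxy = 107.77, Σx² = 409
Sxx = Σx² − (Σx)²/n = 409 − 325.125 = 83.875
Sxy = Σxy − (Σx)(Σy)/n = 107.77 − 101.6175 = 6.1525
b = Sxy/Sxx = 6.1525/83.875 = 0.073353
a = ȳ − b·x̄ = 1.9925 − 0.073353·6.375 = 1.524873
ŷ(11) = a + b·11 = 1.524873 + 0.073353·11 = 2.331759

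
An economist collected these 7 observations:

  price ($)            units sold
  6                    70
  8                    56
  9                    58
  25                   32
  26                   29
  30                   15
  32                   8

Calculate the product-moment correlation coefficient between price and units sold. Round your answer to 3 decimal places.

-0.982

n = 7, Σx = 136, Σy = 268, Σxy = 3650, Σx² = 3406, Σy² = 13554
Sxx = Σx² − (Σx)²/n = 3406 − 2642.285714 = 763.714286
Sxy = Σxy − (Σx)(Σy)/n = 3650 − 5206.857143 = -1556.857143
Syy = Σy² − (Σy)²/n = 13554 − 10260.571429 = 3293.428571
r = Sxy/√(Sxx·Syy) = -1556.857143/√(2515238.448980) = -1556.857143/1585.950330 = -0.981656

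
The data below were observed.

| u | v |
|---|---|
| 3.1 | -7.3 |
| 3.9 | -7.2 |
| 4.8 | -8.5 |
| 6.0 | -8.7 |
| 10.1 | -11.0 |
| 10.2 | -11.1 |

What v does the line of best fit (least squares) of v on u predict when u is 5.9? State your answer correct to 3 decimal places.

-8.719

n = 6, Σx = 38.1, Σy = -53.8, Σxy = -368.03, Σx² = 289.91
Sxx = Σx² − (Σx)²/n = 289.91 − 241.935 = 47.975
Sxy = Σxy − (Σx)(Σy)/n = -368.03 − (-341.63) = -26.4
b = Sxy/Sxx = -26.4/47.975 = -0.550287
a = ȳ − b·x̄ = -8.966667 − (-0.550287)·6.35 = -5.472347
ŷ(5.9) = a + b·5.9 = -5.472347 + (-0.550287)·5.9 = -8.719038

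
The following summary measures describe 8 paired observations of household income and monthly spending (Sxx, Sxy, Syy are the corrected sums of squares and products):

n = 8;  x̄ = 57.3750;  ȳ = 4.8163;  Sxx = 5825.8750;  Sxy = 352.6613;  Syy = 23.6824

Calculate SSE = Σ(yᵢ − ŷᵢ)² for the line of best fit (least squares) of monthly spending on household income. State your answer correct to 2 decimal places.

b = Sxy/Sxx = 352.6613/5825.875 = 0.060534
SSE = Syy − b·Sxy = 23.6824 − 0.060534·352.6613 = 2.334535

2.33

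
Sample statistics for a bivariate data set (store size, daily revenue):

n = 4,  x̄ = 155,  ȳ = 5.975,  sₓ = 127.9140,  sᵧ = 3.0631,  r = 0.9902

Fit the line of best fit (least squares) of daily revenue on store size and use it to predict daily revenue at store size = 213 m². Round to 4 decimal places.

b = r · sᵧ/sₓ = 0.9902 · 3.0631/127.914 = 0.023712
a = ȳ − b·x̄ = 5.975 − 0.023712·155 = 2.299658
ŷ(213) = a + b·213 = 2.299658 + 0.023712·213 = 7.350289

7.3503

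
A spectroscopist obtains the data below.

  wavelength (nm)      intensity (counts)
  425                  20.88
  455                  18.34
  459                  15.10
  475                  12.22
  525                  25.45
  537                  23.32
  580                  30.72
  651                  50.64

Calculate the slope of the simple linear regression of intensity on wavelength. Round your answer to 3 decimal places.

n = 8, Σx = 4107, Σy = 196.67, Σxy = 106622.43, Σx² = 2148151
Sxx = Σx² − (Σx)²/n = 2148151 − 2108431.125 = 39719.875
Sxy = Σxy − (Σx)(Σy)/n = 106622.43 − 100965.46125 = 5656.96875
b = Sxy/Sxx = 5656.96875/39719.875 = 0.142422

0.142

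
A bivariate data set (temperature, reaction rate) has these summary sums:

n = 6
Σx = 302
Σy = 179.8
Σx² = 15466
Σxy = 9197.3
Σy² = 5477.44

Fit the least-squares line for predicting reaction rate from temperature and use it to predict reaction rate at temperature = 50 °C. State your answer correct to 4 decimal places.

Sxx = Σx² − (Σx)²/n = 15466 − 15200.666667 = 265.333333
Sxy = Σxy − (Σx)(Σy)/n = 9197.3 − 9049.933333 = 147.366667
b = Sxy/Sxx = 147.366667/265.333333 = 0.555402
a = ȳ − b·x̄ = 29.966667 − 0.555402·50.333333 = 2.011432
ŷ(50) = a + b·50 = 2.011432 + 0.555402·50 = 29.781533

29.7815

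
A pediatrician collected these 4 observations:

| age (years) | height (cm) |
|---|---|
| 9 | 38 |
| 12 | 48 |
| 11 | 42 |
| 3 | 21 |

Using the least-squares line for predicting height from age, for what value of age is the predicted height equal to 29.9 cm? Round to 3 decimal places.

6.177

n = 4, Σx = 35, Σy = 149, Σxy = 1443, Σx² = 355
Sxx = Σx² − (Σx)²/n = 355 − 306.25 = 48.75
Sxy = Σxy − (Σx)(Σy)/n = 1443 − 1303.75 = 139.25
b = Sxy/Sxx = 139.25/48.75 = 2.856410
a = ȳ − b·x̄ = 37.25 − 2.856410·8.75 = 12.256410
Set a + b·x = 29.9: x = (29.9 − 12.256410) / 2.856410 = 6.176840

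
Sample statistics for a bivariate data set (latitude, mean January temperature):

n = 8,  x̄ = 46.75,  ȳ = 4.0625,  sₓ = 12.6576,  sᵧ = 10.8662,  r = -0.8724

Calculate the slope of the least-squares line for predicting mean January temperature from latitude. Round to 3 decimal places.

b = r · sᵧ/sₓ = -0.8724 · 10.8662/12.6576 = -0.748931

-0.749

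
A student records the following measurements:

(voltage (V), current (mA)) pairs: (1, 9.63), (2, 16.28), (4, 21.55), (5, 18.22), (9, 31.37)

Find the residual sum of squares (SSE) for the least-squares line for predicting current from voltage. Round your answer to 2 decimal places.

n = 5, Σx = 21, Σy = 97.05, Σxy = 501.82, Σx² = 127, Σy² = 2138.2231
Sxx = Σx² − (Σx)²/n = 127 − 88.2 = 38.8
Sxy = Σxy − (Σx)(Σy)/n = 501.82 − 407.61 = 94.21
Syy = Σy² − (Σy)²/n = 2138.2231 − 1883.7405 = 254.4826
b = Sxy/Sxx = 94.21/38.8 = 2.428093
SSE = Syy − b·Sxy = 254.4826 − 2.428093·94.21 = 25.731979

25.73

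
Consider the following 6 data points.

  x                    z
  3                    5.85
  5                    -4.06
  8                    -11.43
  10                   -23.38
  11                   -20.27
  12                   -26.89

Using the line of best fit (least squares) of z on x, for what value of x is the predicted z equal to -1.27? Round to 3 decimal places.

n = 6, Σx = 49, Σy = -80.18, Σxy = -873.64, Σx² = 463
Sxx = Σx² − (Σx)²/n = 463 − 400.166667 = 62.833333
Sxy = Σxy − (Σx)(Σy)/n = -873.64 − (-654.803333) = -218.836667
b = Sxy/Sxx = -218.836667/62.833333 = -3.482812
a = ȳ − b·x̄ = -13.363333 − (-3.482812)·8.166667 = 15.079629
Set a + b·x = -1.27: x = (-1.27 − 15.079629) / (-3.482812) = 4.694376

4.694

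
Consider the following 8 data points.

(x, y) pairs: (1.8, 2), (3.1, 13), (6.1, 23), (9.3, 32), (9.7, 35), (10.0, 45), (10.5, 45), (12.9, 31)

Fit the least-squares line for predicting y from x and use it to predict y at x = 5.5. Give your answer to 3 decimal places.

n = 8, Σx = 63.4, Σy = 226, Σxy = 2143.7, Σx² = 607.3
Sxx = Σx² − (Σx)²/n = 607.3 − 502.445 = 104.855
Sxy = Σxy − (Σx)(Σy)/n = 2143.7 − 1791.05 = 352.65
b = Sxy/Sxx = 352.65/104.855 = 3.363216
a = ȳ − b·x̄ = 28.25 − 3.363216·7.925 = 1.596514
ŷ(5.5) = a + b·5.5 = 1.596514 + 3.363216·5.5 = 20.094202

20.094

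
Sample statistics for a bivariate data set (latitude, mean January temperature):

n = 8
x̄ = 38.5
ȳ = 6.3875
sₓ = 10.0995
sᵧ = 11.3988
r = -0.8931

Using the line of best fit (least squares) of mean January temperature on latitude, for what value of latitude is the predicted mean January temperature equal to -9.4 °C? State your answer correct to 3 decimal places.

54.162

b = r · sᵧ/sₓ = -0.8931 · 11.3988/10.0995 = -1.007997
a = ȳ − b·x̄ = 6.3875 − (-1.007997)·38.5 = 45.195394
Set a + b·x = -9.4: x = (-9.4 − 45.195394) / (-1.007997) = 54.162245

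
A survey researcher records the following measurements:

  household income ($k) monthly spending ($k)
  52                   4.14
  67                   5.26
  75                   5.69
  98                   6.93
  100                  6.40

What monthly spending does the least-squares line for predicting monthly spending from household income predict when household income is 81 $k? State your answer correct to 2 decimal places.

5.82

n = 5, Σx = 392, Σy = 28.42, Σxy = 2313.59, Σx² = 32422
Sxx = Σx² − (Σx)²/n = 32422 − 30732.8 = 1689.2
Sxy = Σxy − (Σx)(Σy)/n = 2313.59 − 2228.128 = 85.462
b = Sxy/Sxx = 85.462/1689.2 = 0.050593
a = ȳ − b·x̄ = 5.684 − 0.050593·78.4 = 1.717495
ŷ(81) = a + b·81 = 1.717495 + 0.050593·81 = 5.815542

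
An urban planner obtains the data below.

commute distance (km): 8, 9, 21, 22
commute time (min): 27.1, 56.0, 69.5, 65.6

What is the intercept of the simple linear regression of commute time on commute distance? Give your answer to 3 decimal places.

23.624

n = 4, Σx = 60, Σy = 218.2, Σxy = 3623.5, Σx² = 1070
Sxx = Σx² − (Σx)²/n = 1070 − 900 = 170
Sxy = Σxy − (Σx)(Σy)/n = 3623.5 − 3273 = 350.5
b = Sxy/Sxx = 350.5/170 = 2.061765
a = ȳ − b·x̄ = 54.55 − 2.061765·15 = 23.623529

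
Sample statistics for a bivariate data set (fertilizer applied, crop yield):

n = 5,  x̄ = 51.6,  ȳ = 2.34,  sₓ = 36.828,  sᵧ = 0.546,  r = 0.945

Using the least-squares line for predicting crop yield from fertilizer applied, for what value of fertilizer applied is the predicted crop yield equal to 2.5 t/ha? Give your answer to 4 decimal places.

63.0202

b = r · sᵧ/sₓ = 0.945 · 0.546/36.828 = 0.014010
a = ȳ − b·x̄ = 2.34 − 0.014010·51.6 = 1.617070
Set a + b·x = 2.5: x = (2.5 − 1.617070) / 0.014010 = 63.020199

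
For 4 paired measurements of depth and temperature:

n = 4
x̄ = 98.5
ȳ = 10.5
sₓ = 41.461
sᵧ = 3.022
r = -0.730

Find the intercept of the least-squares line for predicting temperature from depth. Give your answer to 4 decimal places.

b = r · sᵧ/sₓ = -0.73 · 3.022/41.461 = -0.053208
a = ȳ − b·x̄ = 10.5 − (-0.053208)·98.5 = 15.740995

15.7410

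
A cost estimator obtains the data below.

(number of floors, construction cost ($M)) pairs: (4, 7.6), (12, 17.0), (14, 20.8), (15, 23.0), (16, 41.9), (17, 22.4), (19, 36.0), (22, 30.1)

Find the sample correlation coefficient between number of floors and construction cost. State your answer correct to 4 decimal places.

0.7624

n = 8, Σx = 119, Σy = 198.8, Σxy = 3268, Σx² = 1971, Σy² = 5767.78
Sxx = Σx² − (Σx)²/n = 1971 − 1770.125 = 200.875
Sxy = Σxy − (Σx)(Σy)/n = 3268 − 2957.15 = 310.85
Syy = Σy² − (Σy)²/n = 5767.78 − 4940.18 = 827.6
r = Sxy/√(Sxx·Syy) = 310.85/√(166244.15) = 310.85/407.730487 = 0.762391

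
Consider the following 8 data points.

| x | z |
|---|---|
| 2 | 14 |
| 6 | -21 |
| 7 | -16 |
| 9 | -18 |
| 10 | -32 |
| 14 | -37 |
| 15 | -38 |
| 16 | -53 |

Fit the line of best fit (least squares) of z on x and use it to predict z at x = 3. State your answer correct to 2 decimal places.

n = 8, Σx = 79, Σy = -201, Σxy = -2628, Σx² = 947
Sxx = Σx² − (Σx)²/n = 947 − 780.125 = 166.875
Sxy = Σxy − (Σx)(Σy)/n = -2628 − (-1984.875) = -643.125
b = Sxy/Sxx = -643.125/166.875 = -3.853933
a = ȳ − b·x̄ = -25.125 − (-3.853933)·9.875 = 12.932584
ŷ(3) = a + b·3 = 12.932584 + (-3.853933)·3 = 1.370787

1.37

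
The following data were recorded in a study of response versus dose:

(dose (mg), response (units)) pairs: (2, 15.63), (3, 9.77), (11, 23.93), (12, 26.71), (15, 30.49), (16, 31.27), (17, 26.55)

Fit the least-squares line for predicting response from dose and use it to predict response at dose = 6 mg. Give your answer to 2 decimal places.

n = 7, Σx = 76, Σy = 164.35, Σxy = 2053.34, Σx² = 1048
Sxx = Σx² − (Σx)²/n = 1048 − 825.142857 = 222.857143
Sxy = Σxy − (Σx)(Σy)/n = 2053.34 − 1784.371429 = 268.968571
b = Sxy/Sxx = 268.968571/222.857143 = 1.206910
a = ȳ − b·x̄ = 23.478571 − 1.206910·10.857143 = 10.374974
ŷ(6) = a + b·6 = 10.374974 + 1.206910·6 = 17.616436

17.62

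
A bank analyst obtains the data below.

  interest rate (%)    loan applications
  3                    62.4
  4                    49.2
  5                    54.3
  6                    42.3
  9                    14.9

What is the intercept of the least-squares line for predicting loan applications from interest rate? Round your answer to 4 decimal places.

n = 5, Σx = 27, Σy = 223.1, Σxy = 1043.4, Σx² = 167
Sxx = Σx² − (Σx)²/n = 167 − 145.8 = 21.2
Sxy = Σxy − (Σx)(Σy)/n = 1043.4 − 1204.74 = -161.34
b = Sxy/Sxx = -161.34/21.2 = -7.610377
a = ȳ − b·x̄ = 44.62 − (-7.610377)·5.4 = 85.716038

85.7160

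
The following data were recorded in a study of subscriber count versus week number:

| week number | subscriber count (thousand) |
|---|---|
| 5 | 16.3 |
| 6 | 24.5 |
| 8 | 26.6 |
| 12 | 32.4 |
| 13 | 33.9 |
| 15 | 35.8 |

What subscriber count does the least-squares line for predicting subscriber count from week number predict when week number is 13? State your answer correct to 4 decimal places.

33.6423

n = 6, Σx = 59, Σy = 169.5, Σxy = 1807.8, Σx² = 663
Sxx = Σx² − (Σx)²/n = 663 − 580.166667 = 82.833333
Sxy = Σxy − (Σx)(Σy)/n = 1807.8 − 1666.75 = 141.05
b = Sxy/Sxx = 141.05/82.833333 = 1.702817
a = ȳ − b·x̄ = 28.25 − 1.702817·9.833333 = 11.505634
ŷ(13) = a + b·13 = 11.505634 + 1.702817·13 = 33.642254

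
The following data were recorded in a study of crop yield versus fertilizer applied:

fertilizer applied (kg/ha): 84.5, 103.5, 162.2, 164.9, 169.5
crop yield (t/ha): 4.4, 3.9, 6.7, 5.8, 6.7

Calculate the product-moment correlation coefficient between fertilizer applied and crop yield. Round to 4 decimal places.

n = 5, Σx = 684.6, Σy = 27.5, Σxy = 3954.26, Σx² = 100083.6, Σy² = 157.99
Sxx = Σx² − (Σx)²/n = 100083.6 − 93735.432 = 6348.168
Sxy = Σxy − (Σx)(Σy)/n = 3954.26 − 3765.3 = 188.96
Syy = Σy² − (Σy)²/n = 157.99 − 151.25 = 6.74
r = Sxy/√(Sxx·Syy) = 188.96/√(42786.65232) = 188.96/206.849347 = 0.913515

0.9135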